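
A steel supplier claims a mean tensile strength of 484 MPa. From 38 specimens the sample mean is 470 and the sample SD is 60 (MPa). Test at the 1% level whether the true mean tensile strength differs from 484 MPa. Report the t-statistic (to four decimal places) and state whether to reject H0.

H0: μ = 484; H1: μ ≠ 484 (one-sample t-test, two-sided).
t = (x̄ − μ₀)/(s/√n) = (470 − 484)/(60/√38) = -1.4384
df = n − 1 = 37
Two-sided p-value ≈ 0.1587
Since p ≈ 0.1587 > α = 0.01, fail to reject H0; the data do not provide sufficient evidence against H0.

t = -1.4384; fail to reject H0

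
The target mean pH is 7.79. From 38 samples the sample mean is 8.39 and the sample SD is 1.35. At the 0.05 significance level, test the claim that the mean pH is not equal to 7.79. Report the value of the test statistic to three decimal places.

2.740

H0: μ = 7.79; H1: μ ≠ 7.79 (one-sample t-test, two-sided).
t = (x̄ − μ₀)/(s/√n) = (8.39 − 7.79)/(1.35/√38) = 2.740
df = n − 1 = 37
Two-sided p-value ≈ 0.0094
Since p ≈ 0.0094 < α = 0.05, reject H0; the data support H1.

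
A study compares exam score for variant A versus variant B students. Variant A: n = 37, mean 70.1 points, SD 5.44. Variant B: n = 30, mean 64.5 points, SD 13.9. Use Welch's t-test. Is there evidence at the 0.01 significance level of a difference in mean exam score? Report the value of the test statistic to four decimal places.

2.0812

Let group 1 = variant A, group 2 = variant B. H0: μ_1 = μ_2; H1: μ_1 ≠ μ_2 (Welch's two-sample t-test, two-sided).
t = (x̄_1 − x̄_2)/√(s_1²/n_1 + s_2²/n_2) = (70.1 − 64.5)/√(5.44²/37 + 13.9²/30) = 2.0812
Welch–Satterthwaite df ≈ 36.20
Two-sided p-value ≈ 0.045
Since p ≈ 0.045 > α = 0.01, fail to reject H0; the data do not provide sufficient evidence against H0.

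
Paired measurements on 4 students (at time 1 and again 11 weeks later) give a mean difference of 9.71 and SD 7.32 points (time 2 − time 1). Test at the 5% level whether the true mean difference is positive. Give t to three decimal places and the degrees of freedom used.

H0: μ_d = 0; H1: μ_d > 0 (paired t-test on the differences, right-tailed).
t = d̄/(s_d/√n) = 9.71/(7.32/√4) = 2.653
df = n − 1 = 3
p-value = P(T ≥ 2.653) ≈ 0.038
Since p ≈ 0.038 < α = 0.05, reject H0; the data support H1.

t = 2.653, df = 3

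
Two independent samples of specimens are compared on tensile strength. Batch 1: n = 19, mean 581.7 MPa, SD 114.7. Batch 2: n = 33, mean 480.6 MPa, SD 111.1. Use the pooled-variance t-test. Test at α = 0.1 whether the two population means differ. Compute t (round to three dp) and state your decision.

t = 3.123; reject H0

Let group 1 = batch 1, group 2 = batch 2. H0: μ_1 = μ_2; H1: μ_1 ≠ μ_2 (two-sample pooled-variance t-test, two-sided).
s_p² = [(19−1)·114.7² + (33−1)·111.1²]/(19+33−2) = 12635.8
t = (581.7 − 480.6)/√[12635.8·(1/19 + 1/33)] = 3.123
df = n₁ + n₂ − 2 = 50
Two-sided p-value ≈ 0.0030
Since p ≈ 0.0030 < α = 0.1, reject H0; the data support H1.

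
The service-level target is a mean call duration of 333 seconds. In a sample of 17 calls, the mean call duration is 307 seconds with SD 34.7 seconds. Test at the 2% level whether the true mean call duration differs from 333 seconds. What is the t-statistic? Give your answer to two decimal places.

H0: μ = 333; H1: μ ≠ 333 (one-sample t-test, two-sided).
t = (x̄ − μ₀)/(s/√n) = (307 − 333)/(34.7/√17) = -3.09
df = n − 1 = 16
Two-sided p-value ≈ 0.0070
Since p ≈ 0.0070 < α = 0.02, reject H0; the data support H1.

-3.09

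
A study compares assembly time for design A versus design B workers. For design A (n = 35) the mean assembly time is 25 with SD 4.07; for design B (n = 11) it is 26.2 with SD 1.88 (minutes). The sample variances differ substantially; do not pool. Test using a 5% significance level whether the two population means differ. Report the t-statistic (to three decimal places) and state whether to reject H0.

Let group 1 = design A, group 2 = design B. H0: μ_1 = μ_2; H1: μ_1 ≠ μ_2 (Welch's two-sample t-test, two-sided).
t = (x̄_1 − x̄_2)/√(s_1²/n_1 + s_2²/n_2) = (25 − 26.2)/√(4.07²/35 + 1.88²/11) = -1.346
Welch–Satterthwaite df ≈ 37.33
Two-sided p-value ≈ 0.186
Since p ≈ 0.186 > α = 0.05, fail to reject H0; the data do not provide sufficient evidence against H0.

t = -1.346; fail to reject H0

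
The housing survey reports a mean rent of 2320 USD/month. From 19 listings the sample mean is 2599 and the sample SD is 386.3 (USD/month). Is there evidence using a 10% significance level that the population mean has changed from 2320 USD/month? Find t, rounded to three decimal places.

H0: μ = 2320; H1: μ ≠ 2320 (one-sample t-test, two-sided).
t = (x̄ − μ₀)/(s/√n) = (2599 − 2320)/(386.3/√19) = 3.148
df = n − 1 = 18
Two-sided p-value ≈ 0.006
Since p ≈ 0.006 < α = 0.1, reject H0; the data support H1.

3.148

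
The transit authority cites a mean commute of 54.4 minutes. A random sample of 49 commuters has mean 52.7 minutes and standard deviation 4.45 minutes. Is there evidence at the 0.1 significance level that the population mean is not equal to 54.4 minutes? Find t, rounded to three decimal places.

H0: μ = 54.4; H1: μ ≠ 54.4 (one-sample t-test, two-sided).
t = (x̄ − μ₀)/(s/√n) = (52.7 − 54.4)/(4.45/√49) = -2.674
df = n − 1 = 48
Two-sided p-value ≈ 0.010
Since p ≈ 0.010 < α = 0.1, reject H0; the evidence is statistically significant.

-2.674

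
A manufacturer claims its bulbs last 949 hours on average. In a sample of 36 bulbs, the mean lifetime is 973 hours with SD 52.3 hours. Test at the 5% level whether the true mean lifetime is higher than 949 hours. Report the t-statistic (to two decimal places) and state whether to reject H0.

t = 2.75; reject H0

H0: μ = 949; H1: μ > 949 (one-sample t-test, right-tailed).
t = (x̄ − μ₀)/(s/√n) = (973 − 949)/(52.3/√36) = 2.75
df = n − 1 = 35
p-value = P(T ≥ 2.75) ≈ 0.005
Since p ≈ 0.005 < α = 0.05, reject H0; the data support H1.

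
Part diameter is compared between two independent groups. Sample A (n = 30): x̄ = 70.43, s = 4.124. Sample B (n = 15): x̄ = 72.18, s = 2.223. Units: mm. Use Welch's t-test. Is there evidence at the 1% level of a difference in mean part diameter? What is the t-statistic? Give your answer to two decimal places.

-1.85

Let group 1 = sample A, group 2 = sample B. H0: μ_1 = μ_2; H1: μ_1 ≠ μ_2 (Welch's two-sample t-test, two-sided).
t = (x̄_1 − x̄_2)/√(s_1²/n_1 + s_2²/n_2) = (70.43 − 72.18)/√(4.124²/30 + 2.223²/15) = -1.85
Welch–Satterthwaite df ≈ 42.66
Two-sided p-value ≈ 0.071
Since p ≈ 0.071 > α = 0.01, fail to reject H0; the data do not provide sufficient evidence against H0.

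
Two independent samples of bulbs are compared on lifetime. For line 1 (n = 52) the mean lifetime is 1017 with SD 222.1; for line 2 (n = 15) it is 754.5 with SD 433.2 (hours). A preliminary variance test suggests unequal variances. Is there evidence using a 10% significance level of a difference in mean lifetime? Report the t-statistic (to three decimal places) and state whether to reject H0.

t = 2.263; reject H0

Let group 1 = line 1, group 2 = line 2. H0: μ_1 = μ_2; H1: μ_1 ≠ μ_2 (Welch's two-sample t-test, two-sided).
t = (x̄_1 − x̄_2)/√(s_1²/n_1 + s_2²/n_2) = (1017 − 754.5)/√(222.1²/52 + 433.2²/15) = 2.263
Welch–Satterthwaite df ≈ 16.18
Two-sided p-value ≈ 0.038
Since p ≈ 0.038 < α = 0.1, reject H0; the data support H1.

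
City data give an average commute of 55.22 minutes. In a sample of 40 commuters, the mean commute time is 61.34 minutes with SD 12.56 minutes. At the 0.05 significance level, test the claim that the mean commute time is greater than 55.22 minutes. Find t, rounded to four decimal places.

H0: μ = 55.22; H1: μ > 55.22 (one-sample t-test, right-tailed).
t = (x̄ − μ₀)/(s/√n) = (61.34 − 55.22)/(12.56/√40) = 3.0817
df = n − 1 = 39
p-value = P(T ≥ 3.0817) ≈ 0.002
Since p ≈ 0.002 < α = 0.05, reject H0; the data support H1.

3.0817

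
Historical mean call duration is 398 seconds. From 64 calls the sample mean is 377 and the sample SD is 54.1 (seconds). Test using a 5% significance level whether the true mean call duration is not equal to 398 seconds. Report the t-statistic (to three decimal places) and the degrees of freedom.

H0: μ = 398; H1: μ ≠ 398 (one-sample t-test, two-sided).
t = (x̄ − μ₀)/(s/√n) = (377 − 398)/(54.1/√64) = -3.105
df = n − 1 = 63
Two-sided p-value ≈ 0.0028
Since p ≈ 0.0028 < α = 0.05, reject H0; the evidence is statistically significant.

t = -3.105, df = 63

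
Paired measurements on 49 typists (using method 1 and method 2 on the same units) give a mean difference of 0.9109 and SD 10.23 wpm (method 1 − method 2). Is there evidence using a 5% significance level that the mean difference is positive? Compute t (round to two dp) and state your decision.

t = 0.62; fail to reject H0

H0: μ_d = 0; H1: μ_d > 0 (paired t-test on the differences, right-tailed).
t = d̄/(s_d/√n) = 0.9109/(10.23/√49) = 0.62
df = n − 1 = 48
p-value = P(T ≥ 0.62) ≈ 0.268
Since p ≈ 0.268 > α = 0.05, fail to reject H0; the data do not provide sufficient evidence against H0.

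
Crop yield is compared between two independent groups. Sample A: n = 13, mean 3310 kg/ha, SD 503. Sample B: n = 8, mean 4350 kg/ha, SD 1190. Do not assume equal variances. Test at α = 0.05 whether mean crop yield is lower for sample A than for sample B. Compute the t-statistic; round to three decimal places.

-2.346

Let group 1 = sample A, group 2 = sample B. H0: μ_1 = μ_2; H1: μ_1 < μ_2 (Welch's two-sample t-test, left-tailed).
t = (x̄_1 − x̄_2)/√(s_1²/n_1 + s_2²/n_2) = (3310 − 4350)/√(503²/13 + 1190²/8) = -2.346
Welch–Satterthwaite df ≈ 8.56
p-value = P(T ≤ -2.346) ≈ 0.0225
Since p ≈ 0.0225 < α = 0.05, reject H0; the evidence is statistically significant.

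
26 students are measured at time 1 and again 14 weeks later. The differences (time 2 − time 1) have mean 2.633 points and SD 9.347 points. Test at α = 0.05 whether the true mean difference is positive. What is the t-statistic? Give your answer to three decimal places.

H0: μ_d = 0; H1: μ_d > 0 (paired t-test on the differences, right-tailed).
t = d̄/(s_d/√n) = 2.633/(9.347/√26) = 1.436
df = n − 1 = 25
p-value = P(T ≥ 1.436) ≈ 0.082
Since p ≈ 0.082 > α = 0.05, fail to reject H0; the data do not provide sufficient evidence against H0.

1.436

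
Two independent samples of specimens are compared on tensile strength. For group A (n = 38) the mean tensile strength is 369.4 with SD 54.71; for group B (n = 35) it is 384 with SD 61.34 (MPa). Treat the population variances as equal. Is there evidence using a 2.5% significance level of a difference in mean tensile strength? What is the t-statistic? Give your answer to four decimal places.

Let group 1 = group A, group 2 = group B. H0: μ_1 = μ_2; H1: μ_1 ≠ μ_2 (two-sample pooled-variance t-test, two-sided).
s_p² = [(38−1)·54.71² + (35−1)·61.34²]/(38+35−2) = 3361.63
t = (369.4 − 384)/√[3361.63·(1/38 + 1/35)] = -1.0748
df = n₁ + n₂ − 2 = 71
Two-sided p-value ≈ 0.286
Since p ≈ 0.286 > α = 0.025, fail to reject H0; the data do not provide sufficient evidence against H0.

-1.0748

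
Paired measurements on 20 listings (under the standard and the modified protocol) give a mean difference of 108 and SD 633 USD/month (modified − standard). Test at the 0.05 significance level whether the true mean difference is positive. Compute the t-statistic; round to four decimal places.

0.7630

H0: μ_d = 0; H1: μ_d > 0 (paired t-test on the differences, right-tailed).
t = d̄/(s_d/√n) = 108/(633/√20) = 0.7630
df = n − 1 = 19
p-value = P(T ≥ 0.7630) ≈ 0.227
Since p ≈ 0.227 > α = 0.05, fail to reject H0; the evidence is not statistically significant.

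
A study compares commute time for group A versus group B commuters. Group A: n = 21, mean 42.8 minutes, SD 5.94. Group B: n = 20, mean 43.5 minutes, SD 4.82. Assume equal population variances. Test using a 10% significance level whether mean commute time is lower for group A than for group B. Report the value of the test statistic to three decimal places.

-0.413

Let group 1 = group A, group 2 = group B. H0: μ_1 = μ_2; H1: μ_1 < μ_2 (two-sample pooled-variance t-test, left-tailed).
s_p² = [(21−1)·5.94² + (20−1)·4.82²]/(21+20−2) = 29.4125
t = (42.8 − 43.5)/√[29.4125·(1/21 + 1/20)] = -0.413
df = n₁ + n₂ − 2 = 39
p-value = P(T ≤ -0.413) ≈ 0.3409
Since p ≈ 0.3409 > α = 0.1, fail to reject H0; the evidence is not statistically significant.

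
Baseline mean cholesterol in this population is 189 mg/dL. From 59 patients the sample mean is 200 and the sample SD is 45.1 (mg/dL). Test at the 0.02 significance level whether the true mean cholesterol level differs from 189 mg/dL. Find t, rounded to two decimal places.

H0: μ = 189; H1: μ ≠ 189 (one-sample t-test, two-sided).
t = (x̄ − μ₀)/(s/√n) = (200 − 189)/(45.1/√59) = 1.87
df = n − 1 = 58
Two-sided p-value ≈ 0.0660
Since p ≈ 0.0660 > α = 0.02, fail to reject H0; the data do not provide sufficient evidence against H0.

1.87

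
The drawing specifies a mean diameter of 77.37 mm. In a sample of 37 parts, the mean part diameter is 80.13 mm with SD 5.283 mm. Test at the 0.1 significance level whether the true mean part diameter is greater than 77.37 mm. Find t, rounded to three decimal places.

H0: μ = 77.37; H1: μ > 77.37 (one-sample t-test, right-tailed).
t = (x̄ − μ₀)/(s/√n) = (80.13 − 77.37)/(5.283/√37) = 3.178
df = n − 1 = 36
p-value = P(T ≥ 3.178) ≈ 0.002
Since p ≈ 0.002 < α = 0.1, reject H0; the data support H1.

3.178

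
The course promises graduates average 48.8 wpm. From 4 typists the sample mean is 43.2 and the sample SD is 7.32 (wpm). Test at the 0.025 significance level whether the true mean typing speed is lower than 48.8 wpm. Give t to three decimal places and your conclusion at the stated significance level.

H0: μ = 48.8; H1: μ < 48.8 (one-sample t-test, left-tailed).
t = (x̄ − μ₀)/(s/√n) = (43.2 − 48.8)/(7.32/√4) = -1.530
df = n − 1 = 3
p-value = P(T ≤ -1.530) ≈ 0.1117
Since p ≈ 0.1117 > α = 0.025, fail to reject H0; the data do not provide sufficient evidence against H0.

t = -1.530; fail to reject H0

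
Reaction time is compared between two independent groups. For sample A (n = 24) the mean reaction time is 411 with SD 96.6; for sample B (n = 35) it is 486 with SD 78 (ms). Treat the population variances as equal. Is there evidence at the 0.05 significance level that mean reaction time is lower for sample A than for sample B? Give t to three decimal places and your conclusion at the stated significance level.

t = -3.291; reject H0

Let group 1 = sample A, group 2 = sample B. H0: μ_1 = μ_2; H1: μ_1 < μ_2 (two-sample pooled-variance t-test, left-tailed).
s_p² = [(24−1)·96.6² + (35−1)·78²]/(24+35−2) = 7394.42
t = (411 − 486)/√[7394.42·(1/24 + 1/35)] = -3.291
df = n₁ + n₂ − 2 = 57
p-value = P(T ≤ -3.291) ≈ 0.001
Since p ≈ 0.001 < α = 0.05, reject H0; the data support H1.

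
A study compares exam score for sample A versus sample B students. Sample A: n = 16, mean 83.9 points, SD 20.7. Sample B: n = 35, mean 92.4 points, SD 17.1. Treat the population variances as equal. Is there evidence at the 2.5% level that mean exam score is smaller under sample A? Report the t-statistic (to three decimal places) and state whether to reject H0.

t = -1.541; fail to reject H0

Let group 1 = sample A, group 2 = sample B. H0: μ_1 = μ_2; H1: μ_1 < μ_2 (two-sample pooled-variance t-test, left-tailed).
s_p² = [(16−1)·20.7² + (35−1)·17.1²]/(16+35−2) = 334.067
t = (83.9 − 92.4)/√[334.067·(1/16 + 1/35)] = -1.541
df = n₁ + n₂ − 2 = 49
p-value = P(T ≤ -1.541) ≈ 0.0649
Since p ≈ 0.0649 > α = 0.025, fail to reject H0; the evidence is not statistically significant.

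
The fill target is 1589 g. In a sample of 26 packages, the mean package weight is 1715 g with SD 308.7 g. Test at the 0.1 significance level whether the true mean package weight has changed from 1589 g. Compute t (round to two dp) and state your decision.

t = 2.08; reject H0

H0: μ = 1589; H1: μ ≠ 1589 (one-sample t-test, two-sided).
t = (x̄ − μ₀)/(s/√n) = (1715 − 1589)/(308.7/√26) = 2.08
df = n − 1 = 25
Two-sided p-value ≈ 0.048
Since p ≈ 0.048 < α = 0.1, reject H0; the data support H1.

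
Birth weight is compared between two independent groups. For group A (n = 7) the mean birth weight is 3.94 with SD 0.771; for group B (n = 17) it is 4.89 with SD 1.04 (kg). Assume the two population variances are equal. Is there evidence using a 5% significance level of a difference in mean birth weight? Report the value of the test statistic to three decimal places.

Let group 1 = group A, group 2 = group B. H0: μ_1 = μ_2; H1: μ_1 ≠ μ_2 (two-sample pooled-variance t-test, two-sided).
s_p² = [(7−1)·0.771² + (17−1)·1.04²]/(7+17−2) = 0.948738
t = (3.94 − 4.89)/√[0.948738·(1/7 + 1/17)] = -2.172
df = n₁ + n₂ − 2 = 22
Two-sided p-value ≈ 0.041
Since p ≈ 0.041 < α = 0.05, reject H0; the data support H1.

-2.172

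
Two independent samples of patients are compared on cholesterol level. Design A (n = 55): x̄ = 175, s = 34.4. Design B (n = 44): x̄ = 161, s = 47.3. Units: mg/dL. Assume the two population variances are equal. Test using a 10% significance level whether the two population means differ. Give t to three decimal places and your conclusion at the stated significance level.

Let group 1 = design A, group 2 = design B. H0: μ_1 = μ_2; H1: μ_1 ≠ μ_2 (two-sample pooled-variance t-test, two-sided).
s_p² = [(55−1)·34.4² + (44−1)·47.3²]/(55+44−2) = 1650.57
t = (175 − 161)/√[1650.57·(1/55 + 1/44)] = 1.704
df = n₁ + n₂ − 2 = 97
Two-sided p-value ≈ 0.0916
Since p ≈ 0.0916 < α = 0.1, reject H0; the evidence is statistically significant.

t = 1.704; reject H0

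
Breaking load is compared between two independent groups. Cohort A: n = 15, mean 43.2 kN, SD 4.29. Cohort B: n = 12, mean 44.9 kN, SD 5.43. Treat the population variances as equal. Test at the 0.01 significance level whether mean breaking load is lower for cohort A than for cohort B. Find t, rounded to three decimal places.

-0.910

Let group 1 = cohort A, group 2 = cohort B. H0: μ_1 = μ_2; H1: μ_1 < μ_2 (two-sample pooled-variance t-test, left-tailed).
s_p² = [(15−1)·4.29² + (12−1)·5.43²]/(15+12−2) = 23.2797
t = (43.2 − 44.9)/√[23.2797·(1/15 + 1/12)] = -0.910
df = n₁ + n₂ − 2 = 25
p-value = P(T ≤ -0.910) ≈ 0.1858
Since p ≈ 0.1858 > α = 0.01, fail to reject H0; the data do not provide sufficient evidence against H0.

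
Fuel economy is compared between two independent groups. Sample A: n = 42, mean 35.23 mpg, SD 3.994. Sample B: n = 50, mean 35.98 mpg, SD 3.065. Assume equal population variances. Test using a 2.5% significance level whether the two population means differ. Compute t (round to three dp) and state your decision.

Let group 1 = sample A, group 2 = sample B. H0: μ_1 = μ_2; H1: μ_1 ≠ μ_2 (two-sample pooled-variance t-test, two-sided).
s_p² = [(42−1)·3.994² + (50−1)·3.065²]/(42+50−2) = 12.3817
t = (35.23 − 35.98)/√[12.3817·(1/42 + 1/50)] = -1.018
df = n₁ + n₂ − 2 = 90
Two-sided p-value ≈ 0.3113
Since p ≈ 0.3113 > α = 0.025, fail to reject H0; the evidence is not statistically significant.

t = -1.018; fail to reject H0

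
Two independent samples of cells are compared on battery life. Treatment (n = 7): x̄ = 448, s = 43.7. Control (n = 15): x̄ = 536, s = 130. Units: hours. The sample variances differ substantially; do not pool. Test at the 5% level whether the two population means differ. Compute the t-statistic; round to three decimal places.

-2.352

Let group 1 = treatment, group 2 = control. H0: μ_1 = μ_2; H1: μ_1 ≠ μ_2 (Welch's two-sample t-test, two-sided).
t = (x̄_1 − x̄_2)/√(s_1²/n_1 + s_2²/n_2) = (448 − 536)/√(43.7²/7 + 130²/15) = -2.352
Welch–Satterthwaite df ≈ 19.00
Two-sided p-value ≈ 0.030
Since p ≈ 0.030 < α = 0.05, reject H0; the data support H1.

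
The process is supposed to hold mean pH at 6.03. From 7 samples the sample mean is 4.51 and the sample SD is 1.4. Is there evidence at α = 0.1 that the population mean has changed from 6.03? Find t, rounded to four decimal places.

H0: μ = 6.03; H1: μ ≠ 6.03 (one-sample t-test, two-sided).
t = (x̄ − μ₀)/(s/√n) = (4.51 − 6.03)/(1.4/√7) = -2.8725
df = n − 1 = 6
Two-sided p-value ≈ 0.0283
Since p ≈ 0.0283 < α = 0.1, reject H0; the evidence is statistically significant.

-2.8725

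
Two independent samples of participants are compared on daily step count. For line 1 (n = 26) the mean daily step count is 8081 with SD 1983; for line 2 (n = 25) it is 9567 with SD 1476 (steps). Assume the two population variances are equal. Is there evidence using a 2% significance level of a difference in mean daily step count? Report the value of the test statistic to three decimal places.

-3.026

Let group 1 = line 1, group 2 = line 2. H0: μ_1 = μ_2; H1: μ_1 ≠ μ_2 (two-sample pooled-variance t-test, two-sided).
s_p² = [(26−1)·1983² + (25−1)·1476²]/(26+25−2) = 3073330
t = (8081 − 9567)/√[3073330·(1/26 + 1/25)] = -3.026
df = n₁ + n₂ − 2 = 49
Two-sided p-value ≈ 0.0039
Since p ≈ 0.0039 < α = 0.02, reject H0; the data support H1.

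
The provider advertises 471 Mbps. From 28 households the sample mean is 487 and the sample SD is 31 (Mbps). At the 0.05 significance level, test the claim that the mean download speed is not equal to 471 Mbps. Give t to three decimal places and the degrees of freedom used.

t = 2.731, df = 27

H0: μ = 471; H1: μ ≠ 471 (one-sample t-test, two-sided).
t = (x̄ − μ₀)/(s/√n) = (487 − 471)/(31/√28) = 2.731
df = n − 1 = 27
Two-sided p-value ≈ 0.011
Since p ≈ 0.011 < α = 0.05, reject H0; the data support H1.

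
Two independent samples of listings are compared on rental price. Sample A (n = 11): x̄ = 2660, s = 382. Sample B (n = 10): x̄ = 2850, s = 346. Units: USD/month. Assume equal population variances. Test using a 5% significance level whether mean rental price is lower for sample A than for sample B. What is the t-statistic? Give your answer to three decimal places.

Let group 1 = sample A, group 2 = sample B. H0: μ_1 = μ_2; H1: μ_1 < μ_2 (two-sample pooled-variance t-test, left-tailed).
s_p² = [(11−1)·382² + (10−1)·346²]/(11+10−2) = 133510
t = (2660 − 2850)/√[133510·(1/11 + 1/10)] = -1.190
df = n₁ + n₂ − 2 = 19
p-value = P(T ≤ -1.190) ≈ 0.1243
Since p ≈ 0.1243 > α = 0.05, fail to reject H0; the evidence is not statistically significant.

-1.190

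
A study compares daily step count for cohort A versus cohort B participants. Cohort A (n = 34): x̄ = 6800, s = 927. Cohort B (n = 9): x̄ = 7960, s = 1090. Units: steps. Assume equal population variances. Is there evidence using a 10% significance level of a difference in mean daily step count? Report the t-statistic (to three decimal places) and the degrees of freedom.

t = -3.220, df = 41

Let group 1 = cohort A, group 2 = cohort B. H0: μ_1 = μ_2; H1: μ_1 ≠ μ_2 (two-sample pooled-variance t-test, two-sided).
s_p² = [(34−1)·927² + (9−1)·1090²]/(34+9−2) = 923479
t = (6800 − 7960)/√[923479·(1/34 + 1/9)] = -3.220
df = n₁ + n₂ − 2 = 41
Two-sided p-value ≈ 0.0025
Since p ≈ 0.0025 < α = 0.1, reject H0; the data support H1.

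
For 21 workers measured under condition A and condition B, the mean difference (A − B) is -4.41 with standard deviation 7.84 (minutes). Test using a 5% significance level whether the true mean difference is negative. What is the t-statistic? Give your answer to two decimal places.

-2.58

H0: μ_d = 0; H1: μ_d < 0 (paired t-test on the differences, left-tailed).
t = d̄/(s_d/√n) = -4.41/(7.84/√21) = -2.58
df = n − 1 = 20
p-value = P(T ≤ -2.58) ≈ 0.009
Since p ≈ 0.009 < α = 0.05, reject H0; the data support H1.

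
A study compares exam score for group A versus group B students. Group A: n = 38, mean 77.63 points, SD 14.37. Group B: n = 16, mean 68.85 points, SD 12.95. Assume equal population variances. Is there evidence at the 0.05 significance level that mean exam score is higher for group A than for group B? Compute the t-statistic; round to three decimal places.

2.108

Let group 1 = group A, group 2 = group B. H0: μ_1 = μ_2; H1: μ_1 > μ_2 (two-sample pooled-variance t-test, right-tailed).
s_p² = [(38−1)·14.37² + (16−1)·12.95²]/(38+16−2) = 195.306
t = (77.63 − 68.85)/√[195.306·(1/38 + 1/16)] = 2.108
df = n₁ + n₂ − 2 = 52
p-value = P(T ≥ 2.108) ≈ 0.0199
Since p ≈ 0.0199 < α = 0.05, reject H0; the data support H1.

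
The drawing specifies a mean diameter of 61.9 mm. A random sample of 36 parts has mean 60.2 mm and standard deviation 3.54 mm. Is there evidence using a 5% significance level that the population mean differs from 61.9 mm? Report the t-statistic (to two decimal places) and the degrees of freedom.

H0: μ = 61.9; H1: μ ≠ 61.9 (one-sample t-test, two-sided).
t = (x̄ − μ₀)/(s/√n) = (60.2 − 61.9)/(3.54/√36) = -2.88
df = n − 1 = 35
Two-sided p-value ≈ 0.0067
Since p ≈ 0.0067 < α = 0.05, reject H0; the data support H1.

t = -2.88, df = 35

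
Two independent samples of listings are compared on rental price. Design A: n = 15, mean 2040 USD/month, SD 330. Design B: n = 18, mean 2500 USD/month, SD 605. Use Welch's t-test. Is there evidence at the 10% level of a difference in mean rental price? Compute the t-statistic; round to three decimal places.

-2.769

Let group 1 = design A, group 2 = design B. H0: μ_1 = μ_2; H1: μ_1 ≠ μ_2 (Welch's two-sample t-test, two-sided).
t = (x̄_1 − x̄_2)/√(s_1²/n_1 + s_2²/n_2) = (2040 − 2500)/√(330²/15 + 605²/18) = -2.769
Welch–Satterthwaite df ≈ 27.11
Two-sided p-value ≈ 0.010
Since p ≈ 0.010 < α = 0.1, reject H0; the evidence is statistically significant.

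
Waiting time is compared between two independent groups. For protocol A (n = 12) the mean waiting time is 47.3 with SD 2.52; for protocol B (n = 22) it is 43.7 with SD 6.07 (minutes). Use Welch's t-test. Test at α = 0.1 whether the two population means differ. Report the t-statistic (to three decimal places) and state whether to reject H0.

t = 2.425; reject H0

Let group 1 = protocol A, group 2 = protocol B. H0: μ_1 = μ_2; H1: μ_1 ≠ μ_2 (Welch's two-sample t-test, two-sided).
t = (x̄_1 − x̄_2)/√(s_1²/n_1 + s_2²/n_2) = (47.3 − 43.7)/√(2.52²/12 + 6.07²/22) = 2.425
Welch–Satterthwaite df ≈ 30.55
Two-sided p-value ≈ 0.021
Since p ≈ 0.021 < α = 0.1, reject H0; the data support H1.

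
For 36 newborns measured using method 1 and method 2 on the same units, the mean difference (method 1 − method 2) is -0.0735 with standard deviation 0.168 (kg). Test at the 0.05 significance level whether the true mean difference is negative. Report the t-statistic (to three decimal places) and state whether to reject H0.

t = -2.625; reject H0

H0: μ_d = 0; H1: μ_d < 0 (paired t-test on the differences, left-tailed).
t = d̄/(s_d/√n) = -0.0735/(0.168/√36) = -2.625
df = n − 1 = 35
p-value = P(T ≤ -2.625) ≈ 0.006
Since p ≈ 0.006 < α = 0.05, reject H0; the data support H1.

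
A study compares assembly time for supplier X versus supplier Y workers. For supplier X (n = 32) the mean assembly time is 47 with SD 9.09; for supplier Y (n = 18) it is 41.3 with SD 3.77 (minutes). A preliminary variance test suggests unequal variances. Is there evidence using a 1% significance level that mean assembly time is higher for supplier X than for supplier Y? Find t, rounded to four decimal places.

3.1042

Let group 1 = supplier X, group 2 = supplier Y. H0: μ_1 = μ_2; H1: μ_1 > μ_2 (Welch's two-sample t-test, right-tailed).
t = (x̄_1 − x̄_2)/√(s_1²/n_1 + s_2²/n_2) = (47 − 41.3)/√(9.09²/32 + 3.77²/18) = 3.1042
Welch–Satterthwaite df ≈ 45.16
p-value = P(T ≥ 3.1042) ≈ 0.0016
Since p ≈ 0.0016 < α = 0.01, reject H0; the evidence is statistically significant.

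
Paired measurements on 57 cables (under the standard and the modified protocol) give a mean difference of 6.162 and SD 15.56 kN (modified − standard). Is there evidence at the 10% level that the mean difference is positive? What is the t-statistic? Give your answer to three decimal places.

H0: μ_d = 0; H1: μ_d > 0 (paired t-test on the differences, right-tailed).
t = d̄/(s_d/√n) = 6.162/(15.56/√57) = 2.990
df = n − 1 = 56
p-value = P(T ≥ 2.990) ≈ 0.002
Since p ≈ 0.002 < α = 0.1, reject H0; the data support H1.

2.990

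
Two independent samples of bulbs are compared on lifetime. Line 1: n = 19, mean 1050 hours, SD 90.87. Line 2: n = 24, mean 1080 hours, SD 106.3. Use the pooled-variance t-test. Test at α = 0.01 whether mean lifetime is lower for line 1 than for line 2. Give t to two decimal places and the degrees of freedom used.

t = -0.98, df = 41

Let group 1 = line 1, group 2 = line 2. H0: μ_1 = μ_2; H1: μ_1 < μ_2 (two-sample pooled-variance t-test, left-tailed).
s_p² = [(19−1)·90.87² + (24−1)·106.3²]/(19+24−2) = 9964.03
t = (1050 − 1080)/√[9964.03·(1/19 + 1/24)] = -0.98
df = n₁ + n₂ − 2 = 41
p-value = P(T ≤ -0.98) ≈ 0.1667
Since p ≈ 0.1667 > α = 0.01, fail to reject H0; the evidence is not statistically significant.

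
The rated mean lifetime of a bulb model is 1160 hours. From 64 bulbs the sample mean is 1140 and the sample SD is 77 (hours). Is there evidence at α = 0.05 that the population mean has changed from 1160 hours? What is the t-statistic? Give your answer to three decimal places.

H0: μ = 1160; H1: μ ≠ 1160 (one-sample t-test, two-sided).
t = (x̄ − μ₀)/(s/√n) = (1140 − 1160)/(77/√64) = -2.078
df = n − 1 = 63
Two-sided p-value ≈ 0.0418
Since p ≈ 0.0418 < α = 0.05, reject H0; the evidence is statistically significant.

-2.078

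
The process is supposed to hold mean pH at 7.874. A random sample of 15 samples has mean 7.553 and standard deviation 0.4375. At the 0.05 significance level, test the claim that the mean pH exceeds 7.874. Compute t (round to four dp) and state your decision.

t = -2.8417; fail to reject H0

H0: μ = 7.874; H1: μ > 7.874 (one-sample t-test, right-tailed).
t = (x̄ − μ₀)/(s/√n) = (7.553 − 7.874)/(0.4375/√15) = -2.8417
df = n − 1 = 14
p-value = P(T ≥ -2.8417) ≈ 0.993
Since p ≈ 0.993 > α = 0.05, fail to reject H0; the evidence is not statistically significant.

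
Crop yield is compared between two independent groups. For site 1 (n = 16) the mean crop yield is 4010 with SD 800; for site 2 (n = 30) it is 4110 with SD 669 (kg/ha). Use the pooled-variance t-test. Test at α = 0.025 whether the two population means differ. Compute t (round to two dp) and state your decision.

t = -0.45; fail to reject H0

Let group 1 = site 1, group 2 = site 2. H0: μ_1 = μ_2; H1: μ_1 ≠ μ_2 (two-sample pooled-variance t-test, two-sided).
s_p² = [(16−1)·800² + (30−1)·669²]/(16+30−2) = 513165
t = (4010 − 4110)/√[513165·(1/16 + 1/30)] = -0.45
df = n₁ + n₂ − 2 = 44
Two-sided p-value ≈ 0.6543
Since p ≈ 0.6543 > α = 0.025, fail to reject H0; the data do not provide sufficient evidence against H0.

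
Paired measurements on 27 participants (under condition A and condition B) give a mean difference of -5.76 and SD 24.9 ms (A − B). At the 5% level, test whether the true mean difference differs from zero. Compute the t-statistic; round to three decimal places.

-1.202

H0: μ_d = 0; H1: μ_d ≠ 0 (paired t-test on the differences, two-sided).
t = d̄/(s_d/√n) = -5.76/(24.9/√27) = -1.202
df = n − 1 = 26
Two-sided p-value ≈ 0.240
Since p ≈ 0.240 > α = 0.05, fail to reject H0; the data do not provide sufficient evidence against H0.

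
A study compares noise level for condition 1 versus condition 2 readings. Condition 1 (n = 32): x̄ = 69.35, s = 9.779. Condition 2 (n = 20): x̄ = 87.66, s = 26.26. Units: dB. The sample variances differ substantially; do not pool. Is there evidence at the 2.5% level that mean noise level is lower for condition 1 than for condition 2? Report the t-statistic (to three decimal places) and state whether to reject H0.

Let group 1 = condition 1, group 2 = condition 2. H0: μ_1 = μ_2; H1: μ_1 < μ_2 (Welch's two-sample t-test, left-tailed).
t = (x̄_1 − x̄_2)/√(s_1²/n_1 + s_2²/n_2) = (69.35 − 87.66)/√(9.779²/32 + 26.26²/20) = -2.991
Welch–Satterthwaite df ≈ 22.33
p-value = P(T ≤ -2.991) ≈ 0.003
Since p ≈ 0.003 < α = 0.025, reject H0; the evidence is statistically significant.

t = -2.991; reject H0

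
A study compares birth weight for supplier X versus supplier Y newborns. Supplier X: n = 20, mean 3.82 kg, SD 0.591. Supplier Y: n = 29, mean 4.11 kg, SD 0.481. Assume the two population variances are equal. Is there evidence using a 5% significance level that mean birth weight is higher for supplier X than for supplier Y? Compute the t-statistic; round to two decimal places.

-1.89

Let group 1 = supplier X, group 2 = supplier Y. H0: μ_1 = μ_2; H1: μ_1 > μ_2 (two-sample pooled-variance t-test, right-tailed).
s_p² = [(20−1)·0.591² + (29−1)·0.481²]/(20+29−2) = 0.279031
t = (3.82 − 4.11)/√[0.279031·(1/20 + 1/29)] = -1.89
df = n₁ + n₂ − 2 = 47
p-value = P(T ≥ -1.89) ≈ 0.9675
Since p ≈ 0.9675 > α = 0.05, fail to reject H0; the evidence is not statistically significant.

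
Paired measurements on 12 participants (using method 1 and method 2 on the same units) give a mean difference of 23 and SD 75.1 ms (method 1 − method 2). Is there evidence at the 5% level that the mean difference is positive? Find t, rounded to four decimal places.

H0: μ_d = 0; H1: μ_d > 0 (paired t-test on the differences, right-tailed).
t = d̄/(s_d/√n) = 23/(75.1/√12) = 1.0609
df = n − 1 = 11
p-value = P(T ≥ 1.0609) ≈ 0.156
Since p ≈ 0.156 > α = 0.05, fail to reject H0; the data do not provide sufficient evidence against H0.

1.0609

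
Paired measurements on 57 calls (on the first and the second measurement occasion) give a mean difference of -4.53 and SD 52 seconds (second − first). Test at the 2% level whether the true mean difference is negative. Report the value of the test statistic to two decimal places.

-0.66

H0: μ_d = 0; H1: μ_d < 0 (paired t-test on the differences, left-tailed).
t = d̄/(s_d/√n) = -4.53/(52/√57) = -0.66
df = n − 1 = 56
p-value = P(T ≤ -0.66) ≈ 0.257
Since p ≈ 0.257 > α = 0.02, fail to reject H0; the data do not provide sufficient evidence against H0.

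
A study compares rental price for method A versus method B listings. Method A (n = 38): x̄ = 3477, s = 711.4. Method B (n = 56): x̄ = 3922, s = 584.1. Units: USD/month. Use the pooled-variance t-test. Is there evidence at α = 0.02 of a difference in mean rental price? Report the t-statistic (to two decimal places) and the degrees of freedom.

t = -3.32, df = 92

Let group 1 = method A, group 2 = method B. H0: μ_1 = μ_2; H1: μ_1 ≠ μ_2 (two-sample pooled-variance t-test, two-sided).
s_p² = [(38−1)·711.4² + (56−1)·584.1²]/(38+56−2) = 407498
t = (3477 − 3922)/√[407498·(1/38 + 1/56)] = -3.32
df = n₁ + n₂ − 2 = 92
Two-sided p-value ≈ 0.001
Since p ≈ 0.001 < α = 0.02, reject H0; the evidence is statistically significant.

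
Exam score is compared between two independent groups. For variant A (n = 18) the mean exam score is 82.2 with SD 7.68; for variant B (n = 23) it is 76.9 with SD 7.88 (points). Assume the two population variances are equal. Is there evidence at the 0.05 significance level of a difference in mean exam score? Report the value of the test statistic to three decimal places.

Let group 1 = variant A, group 2 = variant B. H0: μ_1 = μ_2; H1: μ_1 ≠ μ_2 (two-sample pooled-variance t-test, two-sided).
s_p² = [(18−1)·7.68² + (23−1)·7.88²]/(18+23−2) = 60.7379
t = (82.2 − 76.9)/√[60.7379·(1/18 + 1/23)] = 2.161
df = n₁ + n₂ − 2 = 39
Two-sided p-value ≈ 0.0369
Since p ≈ 0.0369 < α = 0.05, reject H0; the evidence is statistically significant.

2.161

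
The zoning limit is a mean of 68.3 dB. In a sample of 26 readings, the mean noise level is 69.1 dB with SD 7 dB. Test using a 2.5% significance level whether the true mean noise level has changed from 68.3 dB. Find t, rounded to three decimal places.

0.583

H0: μ = 68.3; H1: μ ≠ 68.3 (one-sample t-test, two-sided).
t = (x̄ − μ₀)/(s/√n) = (69.1 − 68.3)/(7/√26) = 0.583
df = n − 1 = 25
Two-sided p-value ≈ 0.5653
Since p ≈ 0.5653 > α = 0.025, fail to reject H0; the data do not provide sufficient evidence against H0.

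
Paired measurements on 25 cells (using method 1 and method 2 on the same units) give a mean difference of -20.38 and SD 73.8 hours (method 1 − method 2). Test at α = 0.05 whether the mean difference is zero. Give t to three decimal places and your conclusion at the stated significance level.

t = -1.381; fail to reject H0

H0: μ_d = 0; H1: μ_d ≠ 0 (paired t-test on the differences, two-sided).
t = d̄/(s_d/√n) = -20.38/(73.8/√25) = -1.381
df = n − 1 = 24
Two-sided p-value ≈ 0.1801
Since p ≈ 0.1801 > α = 0.05, fail to reject H0; the data do not provide sufficient evidence against H0.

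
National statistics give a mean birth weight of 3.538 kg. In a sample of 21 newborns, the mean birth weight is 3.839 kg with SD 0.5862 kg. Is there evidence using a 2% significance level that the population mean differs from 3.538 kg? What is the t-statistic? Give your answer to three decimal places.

H0: μ = 3.538; H1: μ ≠ 3.538 (one-sample t-test, two-sided).
t = (x̄ − μ₀)/(s/√n) = (3.839 − 3.538)/(0.5862/√21) = 2.353
df = n − 1 = 20
Two-sided p-value ≈ 0.0290
Since p ≈ 0.0290 > α = 0.02, fail to reject H0; the evidence is not statistically significant.

2.353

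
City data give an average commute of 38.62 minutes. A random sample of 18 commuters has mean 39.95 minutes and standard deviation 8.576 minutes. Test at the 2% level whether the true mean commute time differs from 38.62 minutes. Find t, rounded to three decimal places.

H0: μ = 38.62; H1: μ ≠ 38.62 (one-sample t-test, two-sided).
t = (x̄ − μ₀)/(s/√n) = (39.95 − 38.62)/(8.576/√18) = 0.658
df = n − 1 = 17
Two-sided p-value ≈ 0.5194
Since p ≈ 0.5194 > α = 0.02, fail to reject H0; the data do not provide sufficient evidence against H0.

0.658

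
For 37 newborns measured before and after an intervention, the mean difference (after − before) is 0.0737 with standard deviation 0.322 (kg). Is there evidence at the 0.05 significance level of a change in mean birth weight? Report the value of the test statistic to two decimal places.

H0: μ_d = 0; H1: μ_d ≠ 0 (paired t-test on the differences, two-sided).
t = d̄/(s_d/√n) = 0.0737/(0.322/√37) = 1.39
df = n − 1 = 36
Two-sided p-value ≈ 0.172
Since p ≈ 0.172 > α = 0.05, fail to reject H0; the data do not provide sufficient evidence against H0.

1.39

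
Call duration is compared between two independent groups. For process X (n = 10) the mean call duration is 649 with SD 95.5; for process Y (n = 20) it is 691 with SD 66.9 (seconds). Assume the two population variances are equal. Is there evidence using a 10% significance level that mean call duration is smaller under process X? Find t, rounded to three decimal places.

-1.404

Let group 1 = process X, group 2 = process Y. H0: μ_1 = μ_2; H1: μ_1 < μ_2 (two-sample pooled-variance t-test, left-tailed).
s_p² = [(10−1)·95.5² + (20−1)·66.9²]/(10+20−2) = 5968.53
t = (649 − 691)/√[5968.53·(1/10 + 1/20)] = -1.404
df = n₁ + n₂ − 2 = 28
p-value = P(T ≤ -1.404) ≈ 0.086
Since p ≈ 0.086 < α = 0.1, reject H0; the evidence is statistically significant.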